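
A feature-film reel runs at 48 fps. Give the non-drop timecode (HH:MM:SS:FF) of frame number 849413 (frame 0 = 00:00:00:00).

04:54:56:05

849413 ÷ 48 = 17696 full seconds, remainder 5 frames.
17696 s = 4 h 54 min 56 s.
Timecode: 04:54:56:05.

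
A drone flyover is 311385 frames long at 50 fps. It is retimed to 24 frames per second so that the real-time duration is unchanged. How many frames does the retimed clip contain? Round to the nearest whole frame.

149465 frames

Frames at target rate = 311385 × (24) / (50) = 747324/5 ≈ 149464.800.
Nearest whole frame: 149465.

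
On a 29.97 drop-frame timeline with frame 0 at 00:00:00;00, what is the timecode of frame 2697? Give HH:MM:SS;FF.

00:01:29;29

Ten DF minutes hold 17982 frames, so frame 2697 lies in block 0 (frames 0–17981) with 2697 frames into that block.
The block's first minute is 1800 frames and the rest 1798 each; 2697 frames reaches minute 1, so 0 × 18 + 1 × 2 = 2 labels have been skipped so far.
Adding those back, label number 2697 + 2 = 2699 at 30 labels/s is 89 s + 29 f = 0 h 1 min 29 s frame 29, i.e. 00:01:29;29.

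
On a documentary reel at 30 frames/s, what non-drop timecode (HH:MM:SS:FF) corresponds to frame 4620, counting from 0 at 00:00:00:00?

00:02:34:00

4620 ÷ 30 = 154 full seconds, remainder 0 frames.
154 s = 0 h 2 min 34 s.
Timecode: 00:02:34:00.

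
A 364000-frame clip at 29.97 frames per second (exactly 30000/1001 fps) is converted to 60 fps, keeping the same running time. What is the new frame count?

Target frames = source frames × (target rate / source rate) = 364000 × (60)/(30000/1001) = 364000 × 1001/500 = 728728.

728728 frames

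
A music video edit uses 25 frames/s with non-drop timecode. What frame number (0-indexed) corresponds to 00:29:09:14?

43739

Total seconds to the label: (0 × 3600 + 29 × 60 + 9) = 1749.
Frame index = 1749 × 25 + 14 = 43739.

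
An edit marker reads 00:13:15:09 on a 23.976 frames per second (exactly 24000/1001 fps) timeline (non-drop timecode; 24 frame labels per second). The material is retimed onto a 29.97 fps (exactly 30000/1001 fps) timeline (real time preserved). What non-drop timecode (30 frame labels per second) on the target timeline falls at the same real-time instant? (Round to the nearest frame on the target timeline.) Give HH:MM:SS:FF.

00:13:15:11

Source frame index: (0×3600 + 13×60 + 15) × 24 + 9 = 19089.
Real time: 19089 / (24000/1001) = 6369363/8000 s.
Target frame: (6369363/8000) × (30000/1001) = 95445/4 ≈ 23861.250 → 23861.
At 30 labels/s: frame 23861 → 00:13:15:11.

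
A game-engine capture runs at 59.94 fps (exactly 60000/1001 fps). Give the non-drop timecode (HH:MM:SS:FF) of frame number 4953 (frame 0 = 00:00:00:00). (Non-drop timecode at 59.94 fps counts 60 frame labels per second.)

00:01:22:33

4953 ÷ 60 = 82 full seconds, remainder 33 frames.
82 s = 0 h 1 min 22 s.
Timecode: 00:01:22:33.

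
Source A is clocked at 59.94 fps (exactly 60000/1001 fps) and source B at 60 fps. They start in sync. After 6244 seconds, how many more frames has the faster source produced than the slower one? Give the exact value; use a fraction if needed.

A emits 60000/1001 × 6244 = 53520000/143 frames; B emits 60 × 6244 = 374640.
Difference = 53520/143 frames (≈ 374.2657); B is ahead of A.

53520/143 frames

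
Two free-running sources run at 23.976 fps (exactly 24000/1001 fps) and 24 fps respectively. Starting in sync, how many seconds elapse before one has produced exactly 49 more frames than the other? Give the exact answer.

The gap grows by |24 − 24000/1001| = 24/1001 frames per second.
Time for a 49-frame gap: 49 ÷ (24/1001) = 49049/24 s.

49049/24 seconds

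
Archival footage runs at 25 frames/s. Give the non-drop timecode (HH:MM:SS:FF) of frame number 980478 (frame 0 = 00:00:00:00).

10:53:39:03

980478 ÷ 25 = 39219 full seconds, remainder 3 frames.
39219 s = 10 h 53 min 39 s.
Timecode: 10:53:39:03.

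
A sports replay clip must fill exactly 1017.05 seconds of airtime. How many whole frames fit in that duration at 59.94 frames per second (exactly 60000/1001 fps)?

60962 frames

Frames = 1017.05 × 60000/1001 = 61023000/1001 ≈ 60962.0380.
Complete frames: 60962.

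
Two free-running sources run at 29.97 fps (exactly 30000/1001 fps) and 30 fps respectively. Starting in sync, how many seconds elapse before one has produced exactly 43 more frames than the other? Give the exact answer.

43043/30 seconds

The gap grows by |30 − 30000/1001| = 30/1001 frames per second.
Time for a 43-frame gap: 43 ÷ (30/1001) = 43043/30 s.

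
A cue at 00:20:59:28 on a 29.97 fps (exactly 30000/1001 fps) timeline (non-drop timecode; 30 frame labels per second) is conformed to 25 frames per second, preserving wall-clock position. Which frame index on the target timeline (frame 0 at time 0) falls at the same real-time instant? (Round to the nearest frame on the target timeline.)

frame 31530

Source frame index: (0×3600 + 20×60 + 59) × 30 + 28 = 37798.
Real time: 37798 / (30000/1001) = 18917899/15000 s.
Target frame: (18917899/15000) × (25) = 18917899/600 ≈ 31529.832 → 31530.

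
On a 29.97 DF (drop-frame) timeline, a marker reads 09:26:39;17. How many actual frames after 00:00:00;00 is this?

1018967

As if non-drop at 30 labels/s: (9 × 3600 + 26 × 60 + 39) × 30 + 17 = 1019987.
Minute boundaries passed: 566; those not divisible by 10: 566 − 56 = 510; dropped labels = 2 × 510 = 1020.
Actual frame index = 1019987 − 1020 = 1018967.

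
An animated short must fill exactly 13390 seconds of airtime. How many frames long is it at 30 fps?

401700 frames

Frames = 13390 × 30 = 401700.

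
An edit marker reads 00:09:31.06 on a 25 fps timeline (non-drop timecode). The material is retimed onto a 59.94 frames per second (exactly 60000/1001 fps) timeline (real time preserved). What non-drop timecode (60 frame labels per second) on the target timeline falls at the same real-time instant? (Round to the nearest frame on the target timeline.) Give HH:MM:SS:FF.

00:09:30:40

Source frame index: (0×3600 + 9×60 + 31) × 25 + 6 = 14281.
Real time: 14281 / (25) = 14281/25 s.
Target frame: (14281/25) × (60000/1001) = 34274400/1001 ≈ 34240.160 → 34240.
At 60 labels/s: frame 34240 → 00:09:30:40.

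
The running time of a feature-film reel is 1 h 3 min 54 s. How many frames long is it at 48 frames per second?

1 h 3 min 54 s = 3834 s.
Frames = 3834 × 48 = 184032.

184032 frames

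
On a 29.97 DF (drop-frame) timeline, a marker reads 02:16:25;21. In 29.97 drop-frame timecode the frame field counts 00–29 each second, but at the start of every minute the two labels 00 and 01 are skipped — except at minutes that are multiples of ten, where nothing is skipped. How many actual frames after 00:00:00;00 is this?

245325

As if non-drop at 30 labels/s: (2 × 3600 + 16 × 60 + 25) × 30 + 21 = 245571.
Minute boundaries passed: 136; those not divisible by 10: 136 − 13 = 123; dropped labels = 2 × 123 = 246.
Actual frame index = 245571 − 246 = 245325.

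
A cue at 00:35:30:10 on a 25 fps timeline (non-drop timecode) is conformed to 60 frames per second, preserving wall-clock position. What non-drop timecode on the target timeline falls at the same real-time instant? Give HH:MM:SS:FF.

00:35:30:24

Source frame index: (0×3600 + 35×60 + 30) × 25 + 10 = 53260.
Real time: 53260 / (25) = 10652/5 s.
Target frame: (10652/5) × (60) = 127824.
At 60 labels/s: frame 127824 → 00:35:30:24.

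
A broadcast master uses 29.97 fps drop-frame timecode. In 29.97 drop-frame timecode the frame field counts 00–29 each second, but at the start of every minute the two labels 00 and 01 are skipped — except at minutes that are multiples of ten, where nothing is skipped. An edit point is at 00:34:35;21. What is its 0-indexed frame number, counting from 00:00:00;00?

62209

As if non-drop at 30 labels/s: (0 × 3600 + 34 × 60 + 35) × 30 + 21 = 62271.
Minute boundaries passed: 34; those not divisible by 10: 34 − 3 = 31; dropped labels = 2 × 31 = 62.
Actual frame index = 62271 − 62 = 62209.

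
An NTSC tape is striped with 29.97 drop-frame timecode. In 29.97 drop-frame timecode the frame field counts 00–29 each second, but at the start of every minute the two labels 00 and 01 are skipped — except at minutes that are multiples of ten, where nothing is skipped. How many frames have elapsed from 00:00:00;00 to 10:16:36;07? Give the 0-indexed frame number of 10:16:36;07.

Complete 10-minute blocks: 61, each 17982 frames → 1096902.
Remaining 6 whole minutes in the current block: 1800 + 5 × 1798 = 10790 frames.
Within the current minute: 36 × 30 + 7 − 2 = 1085 (labels ;00/;01 skipped at this minute). Total = 1096902 + 10790 + 1085 = 1108777.

1108777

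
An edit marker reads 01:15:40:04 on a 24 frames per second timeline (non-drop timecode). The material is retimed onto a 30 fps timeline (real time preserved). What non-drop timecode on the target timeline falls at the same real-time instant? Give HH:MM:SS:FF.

Source frame index: (1×3600 + 15×60 + 40) × 24 + 4 = 108964.
Real time: 108964 / (24) = 27241/6 s.
Target frame: (27241/6) × (30) = 136205.
At 30 labels/s: frame 136205 → 01:15:40:05.

01:15:40:05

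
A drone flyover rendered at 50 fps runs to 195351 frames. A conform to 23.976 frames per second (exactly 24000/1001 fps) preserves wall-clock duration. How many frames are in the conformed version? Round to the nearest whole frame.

93675 frames

Frames at target rate = 195351 × (24000/1001) / (50) = 7212960/77 ≈ 93674.805.
Nearest whole frame: 93675.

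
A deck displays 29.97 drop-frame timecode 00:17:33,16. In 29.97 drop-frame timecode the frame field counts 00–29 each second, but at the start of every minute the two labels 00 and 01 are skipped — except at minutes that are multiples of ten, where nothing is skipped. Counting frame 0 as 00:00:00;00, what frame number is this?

31574

As if non-drop at 30 labels/s: (0 × 3600 + 17 × 60 + 33) × 30 + 16 = 31606.
Minute boundaries passed: 17; those not divisible by 10: 17 − 1 = 16; dropped labels = 2 × 16 = 32.
Actual frame index = 31606 − 32 = 31574.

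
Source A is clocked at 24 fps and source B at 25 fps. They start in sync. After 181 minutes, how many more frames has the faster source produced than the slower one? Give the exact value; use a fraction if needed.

10860 frames

181 min = 10860 s.
A emits 24 × 10860 = 260640 frames; B emits 25 × 10860 = 271500.
Difference = 10860 frames; B is ahead of A.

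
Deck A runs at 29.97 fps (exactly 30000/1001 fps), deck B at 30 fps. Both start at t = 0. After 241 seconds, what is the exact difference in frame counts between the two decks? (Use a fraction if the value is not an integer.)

A emits 30000/1001 × 241 = 7230000/1001 frames; B emits 30 × 241 = 7230.
Difference = 7230/1001 frames (≈ 7.2228); B is ahead of A.

7230/1001 frames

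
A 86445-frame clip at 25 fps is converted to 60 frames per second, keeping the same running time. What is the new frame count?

207468 frames

Target frames = source frames × (target rate / source rate) = 86445 × (60)/(25) = 86445 × 12/5 = 207468.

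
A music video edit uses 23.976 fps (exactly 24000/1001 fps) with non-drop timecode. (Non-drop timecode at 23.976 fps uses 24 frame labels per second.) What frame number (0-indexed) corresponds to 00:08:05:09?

Total seconds to the label: (0 × 3600 + 8 × 60 + 5) = 485.
Frame index = 485 × 24 + 9 = 11649.

frame 11649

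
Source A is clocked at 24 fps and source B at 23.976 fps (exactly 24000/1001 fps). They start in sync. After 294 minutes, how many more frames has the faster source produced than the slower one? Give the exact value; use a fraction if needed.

294 min = 17640 s.
A emits 24 × 17640 = 423360 frames; B emits 24000/1001 × 17640 = 60480000/143.
Difference = 60480/143 frames (≈ 422.9371); B is behind A.

60480/143 frames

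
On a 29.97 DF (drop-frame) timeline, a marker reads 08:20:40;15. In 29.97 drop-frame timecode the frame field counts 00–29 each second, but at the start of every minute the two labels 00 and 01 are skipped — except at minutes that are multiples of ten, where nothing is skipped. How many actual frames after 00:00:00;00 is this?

900315

Complete 10-minute blocks: 50, each 17982 frames → 899100.
Remaining 0 whole minutes in the current block: 0 frames.
Within the current minute: 40 × 30 + 15 = 1215. Total = 899100 + 0 + 1215 = 900315.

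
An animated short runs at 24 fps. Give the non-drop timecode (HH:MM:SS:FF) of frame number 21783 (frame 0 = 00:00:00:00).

00:15:07:15

21783 ÷ 24 = 907 full seconds, remainder 15 frames.
907 s = 0 h 15 min 7 s.
Timecode: 00:15:07:15.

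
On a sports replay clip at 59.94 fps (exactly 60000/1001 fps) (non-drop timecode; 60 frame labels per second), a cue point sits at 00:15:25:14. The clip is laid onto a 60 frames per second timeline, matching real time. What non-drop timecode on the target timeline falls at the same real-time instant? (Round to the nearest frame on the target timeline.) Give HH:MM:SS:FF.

00:15:26:10

Source frame index: (0×3600 + 15×60 + 25) × 60 + 14 = 55514.
Real time: 55514 / (60000/1001) = 27784757/30000 s.
Target frame: (27784757/30000) × (60) = 27784757/500 ≈ 55569.514 → 55570.
At 60 labels/s: frame 55570 → 00:15:26:10.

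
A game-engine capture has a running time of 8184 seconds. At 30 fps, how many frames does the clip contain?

245520 frames

Frames = 8184 × 30 = 245520.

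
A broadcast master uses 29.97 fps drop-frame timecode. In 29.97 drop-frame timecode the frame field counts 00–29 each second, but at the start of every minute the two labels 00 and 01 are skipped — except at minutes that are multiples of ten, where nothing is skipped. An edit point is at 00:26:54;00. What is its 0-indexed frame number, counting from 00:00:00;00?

48372

Complete 10-minute blocks: 2, each 17982 frames → 35964.
Remaining 6 whole minutes in the current block: 1800 + 5 × 1798 = 10790 frames.
Within the current minute: 54 × 30 + 0 − 2 = 1618 (labels ;00/;01 skipped at this minute). Total = 35964 + 10790 + 1618 = 48372.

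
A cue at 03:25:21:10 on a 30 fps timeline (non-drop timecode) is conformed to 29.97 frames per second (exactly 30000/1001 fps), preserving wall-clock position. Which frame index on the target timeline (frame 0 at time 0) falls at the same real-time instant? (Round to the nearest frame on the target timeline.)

frame 369271

Source frame index: (3×3600 + 25×60 + 21) × 30 + 10 = 369640.
Real time: 369640 / (30) = 36964/3 s.
Target frame: (36964/3) × (30000/1001) = 369640000/1001 ≈ 369270.729 → 369271.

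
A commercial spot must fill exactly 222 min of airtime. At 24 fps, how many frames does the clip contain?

222 min = 13320 s.
Frames = 13320 × 24 = 319680.

319680 frames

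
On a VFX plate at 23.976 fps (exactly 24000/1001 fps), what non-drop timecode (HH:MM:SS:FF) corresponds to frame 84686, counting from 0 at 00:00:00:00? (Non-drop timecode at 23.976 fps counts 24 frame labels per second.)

00:58:48:14

84686 ÷ 24 = 3528 full seconds, remainder 14 frames.
3528 s = 0 h 58 min 48 s.
Timecode: 00:58:48:14.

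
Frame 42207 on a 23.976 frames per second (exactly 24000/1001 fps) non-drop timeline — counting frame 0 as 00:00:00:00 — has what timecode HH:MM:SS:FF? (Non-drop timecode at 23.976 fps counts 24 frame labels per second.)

00:29:18:15

42207 ÷ 24 = 1758 full seconds, remainder 15 frames.
1758 s = 0 h 29 min 18 s.
Timecode: 00:29:18:15.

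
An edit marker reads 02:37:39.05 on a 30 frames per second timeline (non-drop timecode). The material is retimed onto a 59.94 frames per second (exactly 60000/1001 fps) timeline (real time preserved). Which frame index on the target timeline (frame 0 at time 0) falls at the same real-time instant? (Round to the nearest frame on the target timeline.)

frame 566983

Source frame index: (2×3600 + 37×60 + 39) × 30 + 5 = 283775.
Real time: 283775 / (30) = 56755/6 s.
Target frame: (56755/6) × (60000/1001) = 567550000/1001 ≈ 566983.017 → 566983.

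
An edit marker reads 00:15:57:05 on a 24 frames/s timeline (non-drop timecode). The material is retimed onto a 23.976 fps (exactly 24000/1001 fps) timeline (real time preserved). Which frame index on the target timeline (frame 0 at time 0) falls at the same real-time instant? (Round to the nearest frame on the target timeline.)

frame 22950

Source frame index: (0×3600 + 15×60 + 57) × 24 + 5 = 22973.
Real time: 22973 / (24) = 22973/24 s.
Target frame: (22973/24) × (24000/1001) = 22973000/1001 ≈ 22950.050 → 22950.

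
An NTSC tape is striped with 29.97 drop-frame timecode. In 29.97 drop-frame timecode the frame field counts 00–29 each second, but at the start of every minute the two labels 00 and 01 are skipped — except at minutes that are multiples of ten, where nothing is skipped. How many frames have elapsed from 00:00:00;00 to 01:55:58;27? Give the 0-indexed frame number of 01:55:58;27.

Complete 10-minute blocks: 11, each 17982 frames → 197802.
Remaining 5 whole minutes in the current block: 1800 + 4 × 1798 = 8992 frames.
Within the current minute: 58 × 30 + 27 − 2 = 1765 (labels ;00/;01 skipped at this minute). Total = 197802 + 8992 + 1765 = 208559.

208559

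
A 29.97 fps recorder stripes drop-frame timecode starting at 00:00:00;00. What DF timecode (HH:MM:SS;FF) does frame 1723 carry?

00:00:57;13

Ten DF minutes hold 17982 frames, so frame 1723 lies in block 0 (frames 0–17981) with 1723 frames into that block.
The block's first minute is 1800 frames and the rest 1798 each; 1723 frames reaches minute 0, so 0 × 18 + 0 × 2 = 0 labels have been skipped so far.
Adding those back, label number 1723 + 0 = 1723 at 30 labels/s is 57 s + 13 f = 0 h 0 min 57 s frame 13, i.e. 00:00:57;13.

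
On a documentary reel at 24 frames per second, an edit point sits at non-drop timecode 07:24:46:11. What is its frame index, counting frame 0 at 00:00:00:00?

640475

Total seconds to the label: (7 × 3600 + 24 × 60 + 46) = 26686.
Frame index = 26686 × 24 + 11 = 640475.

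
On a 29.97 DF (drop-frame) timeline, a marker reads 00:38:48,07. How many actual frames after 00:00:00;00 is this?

As if non-drop at 30 labels/s: (0 × 3600 + 38 × 60 + 48) × 30 + 7 = 69847.
Minute boundaries passed: 38; those not divisible by 10: 38 − 3 = 35; dropped labels = 2 × 35 = 70.
Actual frame index = 69847 − 70 = 69777.

69777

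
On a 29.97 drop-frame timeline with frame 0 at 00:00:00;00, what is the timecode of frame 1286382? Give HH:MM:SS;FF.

11:55:22;10

Ten DF minutes hold 17982 frames, so frame 1286382 lies in block 71 (frames 1276722–1294703) with 9660 frames into that block.
The block's first minute is 1800 frames and the rest 1798 each; 9660 frames reaches minute 5, so 71 × 18 + 5 × 2 = 1288 labels have been skipped so far.
Adding those back, label number 1286382 + 1288 = 1287670 at 30 labels/s is 42922 s + 10 f = 11 h 55 min 22 s frame 10, i.e. 11:55:22;10.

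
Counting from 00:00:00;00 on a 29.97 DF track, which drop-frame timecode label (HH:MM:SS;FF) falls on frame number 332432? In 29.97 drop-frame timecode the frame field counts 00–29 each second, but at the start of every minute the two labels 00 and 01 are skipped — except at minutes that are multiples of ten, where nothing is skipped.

Ten DF minutes hold 17982 frames, so frame 332432 lies in block 18 (frames 323676–341657) with 8756 frames into that block.
The block's first minute is 1800 frames and the rest 1798 each; 8756 frames reaches minute 4, so 18 × 18 + 4 × 2 = 332 labels have been skipped so far.
Adding those back, label number 332432 + 332 = 332764 at 30 labels/s is 11092 s + 4 f = 3 h 4 min 52 s frame 4, i.e. 03:04:52;04.

03:04:52;04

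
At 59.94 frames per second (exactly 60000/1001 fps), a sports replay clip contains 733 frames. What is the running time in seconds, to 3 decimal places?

Running time = 733 × 1001/60000 = 733733/60000 s ≈ 12.229 s.

12.229 seconds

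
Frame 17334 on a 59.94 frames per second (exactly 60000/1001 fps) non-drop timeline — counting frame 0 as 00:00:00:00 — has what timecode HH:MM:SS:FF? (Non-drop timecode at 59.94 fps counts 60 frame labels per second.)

17334 ÷ 60 = 288 full seconds, remainder 54 frames.
288 s = 0 h 4 min 48 s.
Timecode: 00:04:48:54.

00:04:48:54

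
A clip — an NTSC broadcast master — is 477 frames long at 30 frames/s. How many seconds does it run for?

Running time = 477 / (30) = 15.9 s.

15.9 seconds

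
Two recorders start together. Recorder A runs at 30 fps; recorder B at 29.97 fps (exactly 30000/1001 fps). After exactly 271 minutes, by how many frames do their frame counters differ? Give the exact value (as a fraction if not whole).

487800/1001 frames

271 min = 16260 s.
A emits 30 × 16260 = 487800 frames; B emits 30000/1001 × 16260 = 487800000/1001.
Difference = 487800/1001 frames (≈ 487.3127); B is behind A.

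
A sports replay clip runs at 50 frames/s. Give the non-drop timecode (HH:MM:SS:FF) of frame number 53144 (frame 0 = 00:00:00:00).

53144 ÷ 50 = 1062 full seconds, remainder 44 frames.
1062 s = 0 h 17 min 42 s.
Timecode: 00:17:42:44.

00:17:42:44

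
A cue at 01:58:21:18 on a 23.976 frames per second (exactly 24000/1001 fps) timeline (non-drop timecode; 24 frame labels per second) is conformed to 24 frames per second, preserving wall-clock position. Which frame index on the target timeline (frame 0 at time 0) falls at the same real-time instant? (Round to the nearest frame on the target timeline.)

Source frame index: (1×3600 + 58×60 + 21) × 24 + 18 = 170442.
Real time: 170442 / (24000/1001) = 28435407/4000 s.
Target frame: (28435407/4000) × (24) = 85306221/500 ≈ 170612.442 → 170612.

frame 170612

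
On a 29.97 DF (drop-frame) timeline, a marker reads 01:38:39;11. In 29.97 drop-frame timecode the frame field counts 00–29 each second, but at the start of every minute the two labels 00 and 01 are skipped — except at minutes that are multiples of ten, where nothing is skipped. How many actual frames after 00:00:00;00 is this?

As if non-drop at 30 labels/s: (1 × 3600 + 38 × 60 + 39) × 30 + 11 = 177581.
Minute boundaries passed: 98; those not divisible by 10: 98 − 9 = 89; dropped labels = 2 × 89 = 178.
Actual frame index = 177581 − 178 = 177403.

177403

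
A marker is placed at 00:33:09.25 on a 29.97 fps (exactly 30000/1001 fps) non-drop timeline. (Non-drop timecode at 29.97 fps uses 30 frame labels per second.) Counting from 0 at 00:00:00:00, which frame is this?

Total seconds to the label: (0 × 3600 + 33 × 60 + 9) = 1989.
Frame index = 1989 × 30 + 25 = 59695.

frame 59695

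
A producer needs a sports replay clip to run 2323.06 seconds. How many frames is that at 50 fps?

116153 frames

Frames = 2323.06 × 50 = 116153.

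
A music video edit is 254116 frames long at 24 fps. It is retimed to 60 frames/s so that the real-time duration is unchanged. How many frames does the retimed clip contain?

635290 frames

Frames at target rate = 254116 × (60) / (24) = 635290.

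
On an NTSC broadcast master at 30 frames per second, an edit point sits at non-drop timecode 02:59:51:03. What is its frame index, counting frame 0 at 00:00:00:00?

frame 323733

Total seconds to the label: (2 × 3600 + 59 × 60 + 51) = 10791.
Frame index = 10791 × 30 + 3 = 323733.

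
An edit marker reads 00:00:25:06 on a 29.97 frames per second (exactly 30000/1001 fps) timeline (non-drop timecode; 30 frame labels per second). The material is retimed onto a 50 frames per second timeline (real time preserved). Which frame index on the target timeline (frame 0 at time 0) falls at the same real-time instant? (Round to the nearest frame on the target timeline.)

Source frame index: (0×3600 + 0×60 + 25) × 30 + 6 = 756.
Real time: 756 / (30000/1001) = 63063/2500 s.
Target frame: (63063/2500) × (50) = 63063/50 ≈ 1261.260 → 1261.

frame 1261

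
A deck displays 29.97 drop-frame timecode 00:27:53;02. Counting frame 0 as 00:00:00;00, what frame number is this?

50142

As if non-drop at 30 labels/s: (0 × 3600 + 27 × 60 + 53) × 30 + 2 = 50192.
Minute boundaries passed: 27; those not divisible by 10: 27 − 2 = 25; dropped labels = 2 × 25 = 50.
Actual frame index = 50192 − 50 = 50142.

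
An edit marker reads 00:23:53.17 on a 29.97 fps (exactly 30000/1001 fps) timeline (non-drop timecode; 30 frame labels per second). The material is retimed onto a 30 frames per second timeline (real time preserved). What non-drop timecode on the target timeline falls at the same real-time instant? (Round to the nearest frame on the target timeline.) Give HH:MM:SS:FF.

Source frame index: (0×3600 + 23×60 + 53) × 30 + 17 = 43007.
Real time: 43007 / (30000/1001) = 43050007/30000 s.
Target frame: (43050007/30000) × (30) = 43050007/1000 ≈ 43050.007 → 43050.
At 30 labels/s: frame 43050 → 00:23:55:00.

00:23:55:00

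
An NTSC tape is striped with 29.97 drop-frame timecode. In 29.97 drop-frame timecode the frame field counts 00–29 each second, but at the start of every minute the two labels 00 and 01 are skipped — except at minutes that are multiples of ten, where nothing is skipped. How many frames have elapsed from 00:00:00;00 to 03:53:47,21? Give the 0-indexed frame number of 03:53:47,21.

As if non-drop at 30 labels/s: (3 × 3600 + 53 × 60 + 47) × 30 + 21 = 420831.
Minute boundaries passed: 233; those not divisible by 10: 233 − 23 = 210; dropped labels = 2 × 210 = 420.
Actual frame index = 420831 − 420 = 420411.

420411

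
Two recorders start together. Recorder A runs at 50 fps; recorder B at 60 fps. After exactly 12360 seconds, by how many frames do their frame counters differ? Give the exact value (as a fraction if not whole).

123600 frames

A emits 50 × 12360 = 618000 frames; B emits 60 × 12360 = 741600.
Difference = 123600 frames; B is ahead of A.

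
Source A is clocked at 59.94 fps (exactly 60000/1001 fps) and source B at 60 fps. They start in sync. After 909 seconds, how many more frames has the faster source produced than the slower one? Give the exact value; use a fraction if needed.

A emits 60000/1001 × 909 = 54540000/1001 frames; B emits 60 × 909 = 54540.
Difference = 54540/1001 frames (≈ 54.4855); B is ahead of A.

54540/1001 frames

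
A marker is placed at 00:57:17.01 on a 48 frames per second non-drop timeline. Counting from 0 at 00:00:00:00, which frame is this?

frame 164977

Total seconds to the label: (0 × 3600 + 57 × 60 + 17) = 3437.
Frame index = 3437 × 48 + 1 = 164977.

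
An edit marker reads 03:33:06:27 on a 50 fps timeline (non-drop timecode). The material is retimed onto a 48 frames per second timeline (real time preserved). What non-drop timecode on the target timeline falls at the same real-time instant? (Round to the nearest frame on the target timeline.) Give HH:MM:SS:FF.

Source frame index: (3×3600 + 33×60 + 6) × 50 + 27 = 639327.
Real time: 639327 / (50) = 639327/50 s.
Target frame: (639327/50) × (48) = 15343848/25 ≈ 613753.920 → 613754.
At 48 labels/s: frame 613754 → 03:33:06:26.

03:33:06:26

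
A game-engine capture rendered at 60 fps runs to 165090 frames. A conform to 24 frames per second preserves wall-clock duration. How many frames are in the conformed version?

Target frames = source frames × (target rate / source rate) = 165090 × (24)/(60) = 165090 × 2/5 = 66036.

66036 frames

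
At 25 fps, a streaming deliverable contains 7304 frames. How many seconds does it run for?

Running time = 7304 / (25) = 292.16 s.

292.16 seconds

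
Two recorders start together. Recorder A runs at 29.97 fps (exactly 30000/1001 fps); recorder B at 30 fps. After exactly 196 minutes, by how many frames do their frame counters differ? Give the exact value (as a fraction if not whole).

196 min = 11760 s.
A emits 30000/1001 × 11760 = 50400000/143 frames; B emits 30 × 11760 = 352800.
Difference = 50400/143 frames (≈ 352.4476); B is ahead of A.

50400/143 frames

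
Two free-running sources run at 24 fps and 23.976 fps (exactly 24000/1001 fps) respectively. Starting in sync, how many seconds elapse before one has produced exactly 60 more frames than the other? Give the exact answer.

The gap grows by |24000/1001 − 24| = 24/1001 frames per second.
Time for a 60-frame gap: 60 ÷ (24/1001) = 2502.5 s.

2502.5 seconds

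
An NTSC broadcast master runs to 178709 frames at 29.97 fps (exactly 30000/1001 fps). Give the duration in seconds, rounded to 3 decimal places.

Running time = 178709 × 1001/30000 = 178887709/30000 s ≈ 5962.924 s.

5962.924 seconds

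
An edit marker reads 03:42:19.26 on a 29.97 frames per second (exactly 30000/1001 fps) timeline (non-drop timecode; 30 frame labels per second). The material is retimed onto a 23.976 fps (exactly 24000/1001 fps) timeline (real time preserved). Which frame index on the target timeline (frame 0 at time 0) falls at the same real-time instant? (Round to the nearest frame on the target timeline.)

Source frame index: (3×3600 + 42×60 + 19) × 30 + 26 = 400196.
Real time: 400196 / (30000/1001) = 100149049/7500 s.
Target frame: (100149049/7500) × (24000/1001) = 1600784/5 ≈ 320156.800 → 320157.

frame 320157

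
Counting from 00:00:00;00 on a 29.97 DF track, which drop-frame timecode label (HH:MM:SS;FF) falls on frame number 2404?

00:01:20;06

Each 10-minute DF block holds 10 × 60 × 30 − 9 × 2 = 17982 frames. 2404 ÷ 17982 → 0 full blocks, remainder 2404.
Within the partial block the first minute is 1800 frames and each further minute 1798, so 1 further minute boundary passed. Total skipped labels = 18 × 0 + 2 × 1 = 2.
Non-drop label index = 2404 + 2 = 2406; at 30 labels/s that is 00:01:20:06, i.e. DF 00:01:20;06.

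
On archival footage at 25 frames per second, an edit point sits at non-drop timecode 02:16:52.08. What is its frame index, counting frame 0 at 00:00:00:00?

Total seconds to the label: (2 × 3600 + 16 × 60 + 52) = 8212.
Frame index = 8212 × 25 + 8 = 205308.

205308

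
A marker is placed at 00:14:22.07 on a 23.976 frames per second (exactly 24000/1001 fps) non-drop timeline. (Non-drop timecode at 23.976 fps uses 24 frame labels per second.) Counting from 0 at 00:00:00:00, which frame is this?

Total seconds to the label: (0 × 3600 + 14 × 60 + 22) = 862.
Frame index = 862 × 24 + 7 = 20695.

frame 20695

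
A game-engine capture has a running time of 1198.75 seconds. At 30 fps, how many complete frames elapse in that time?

35962 frames

Frames = 1198.75 × 30 = 71925/2 ≈ 35962.5000.
Complete frames: 35962.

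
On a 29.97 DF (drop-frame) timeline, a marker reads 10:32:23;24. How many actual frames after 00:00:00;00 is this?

1137176

As if non-drop at 30 labels/s: (10 × 3600 + 32 × 60 + 23) × 30 + 24 = 1138314.
Minute boundaries passed: 632; those not divisible by 10: 632 − 63 = 569; dropped labels = 2 × 569 = 1138.
Actual frame index = 1138314 − 1138 = 1137176.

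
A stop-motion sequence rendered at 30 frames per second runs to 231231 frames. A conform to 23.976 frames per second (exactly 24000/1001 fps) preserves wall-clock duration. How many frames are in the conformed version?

Target frames = source frames × (target rate / source rate) = 231231 × (24000/1001)/(30) = 231231 × 800/1001 = 184800.

184800 frames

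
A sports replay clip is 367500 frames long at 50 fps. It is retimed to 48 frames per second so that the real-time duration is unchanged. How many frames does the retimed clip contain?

352800 frames

Target frames = source frames × (target rate / source rate) = 367500 × (48)/(50) = 367500 × 24/25 = 352800.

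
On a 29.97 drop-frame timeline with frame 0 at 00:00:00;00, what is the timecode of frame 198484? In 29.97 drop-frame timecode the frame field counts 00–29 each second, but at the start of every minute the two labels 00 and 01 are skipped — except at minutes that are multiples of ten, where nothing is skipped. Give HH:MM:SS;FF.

01:50:22;22

Each 10-minute DF block holds 10 × 60 × 30 − 9 × 2 = 17982 frames. 198484 ÷ 17982 → 11 full blocks, remainder 682.
Within the partial block the first minute is 1800 frames and each further minute 1798, so 0 further minute boundaries passed. Total skipped labels = 18 × 11 + 2 × 0 = 198.
Non-drop label index = 198484 + 198 = 198682; at 30 labels/s that is 01:50:22:22, i.e. DF 01:50:22;22.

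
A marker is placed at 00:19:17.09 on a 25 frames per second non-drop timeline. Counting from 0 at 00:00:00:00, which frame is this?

frame 28934

Total seconds to the label: (0 × 3600 + 19 × 60 + 17) = 1157.
Frame index = 1157 × 25 + 9 = 28934.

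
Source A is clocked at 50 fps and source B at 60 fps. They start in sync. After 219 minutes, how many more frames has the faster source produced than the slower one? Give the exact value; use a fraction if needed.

219 min = 13140 s.
A emits 50 × 13140 = 657000 frames; B emits 60 × 13140 = 788400.
Difference = 131400 frames; B is ahead of A.

131400 frames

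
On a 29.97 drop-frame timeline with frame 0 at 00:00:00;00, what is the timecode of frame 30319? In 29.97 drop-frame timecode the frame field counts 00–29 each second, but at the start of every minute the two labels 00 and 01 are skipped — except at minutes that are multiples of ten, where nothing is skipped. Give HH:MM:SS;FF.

Each 10-minute DF block holds 10 × 60 × 30 − 9 × 2 = 17982 frames. 30319 ÷ 17982 → 1 full block, remainder 12337.
Within the partial block the first minute is 1800 frames and each further minute 1798, so 6 further minute boundaries passed. Total skipped labels = 18 × 1 + 2 × 6 = 30.
Non-drop label index = 30319 + 30 = 30349; at 30 labels/s that is 00:16:51:19, i.e. DF 00:16:51;19.

00:16:51;19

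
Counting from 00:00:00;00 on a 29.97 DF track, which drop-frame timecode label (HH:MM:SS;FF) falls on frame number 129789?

Ten DF minutes hold 17982 frames, so frame 129789 lies in block 7 (frames 125874–143855) with 3915 frames into that block.
The block's first minute is 1800 frames and the rest 1798 each; 3915 frames reaches minute 2, so 7 × 18 + 2 × 2 = 130 labels have been skipped so far.
Adding those back, label number 129789 + 130 = 129919 at 30 labels/s is 4330 s + 19 f = 1 h 12 min 10 s frame 19, i.e. 01:12:10;19.

01:12:10;19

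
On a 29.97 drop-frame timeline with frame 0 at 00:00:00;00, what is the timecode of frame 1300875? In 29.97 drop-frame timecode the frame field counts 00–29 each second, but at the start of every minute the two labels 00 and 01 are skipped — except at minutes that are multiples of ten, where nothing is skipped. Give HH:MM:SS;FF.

Ten DF minutes hold 17982 frames, so frame 1300875 lies in block 72 (frames 1294704–1312685) with 6171 frames into that block.
The block's first minute is 1800 frames and the rest 1798 each; 6171 frames reaches minute 3, so 72 × 18 + 3 × 2 = 1302 labels have been skipped so far.
Adding those back, label number 1300875 + 1302 = 1302177 at 30 labels/s is 43405 s + 27 f = 12 h 3 min 25 s frame 27, i.e. 12:03:25;27.

12:03:25;27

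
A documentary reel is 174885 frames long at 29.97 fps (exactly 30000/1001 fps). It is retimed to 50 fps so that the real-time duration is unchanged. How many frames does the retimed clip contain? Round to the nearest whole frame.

Frames at target rate = 174885 × (50) / (30000/1001) = 11670659/40 ≈ 291766.475.
Nearest whole frame: 291766.

291766 frames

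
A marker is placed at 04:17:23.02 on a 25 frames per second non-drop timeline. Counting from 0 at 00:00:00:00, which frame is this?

Total seconds to the label: (4 × 3600 + 17 × 60 + 23) = 15443.
Frame index = 15443 × 25 + 2 = 386077.

386077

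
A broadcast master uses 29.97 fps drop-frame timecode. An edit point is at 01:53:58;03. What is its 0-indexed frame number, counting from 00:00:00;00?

204939

Complete 10-minute blocks: 11, each 17982 frames → 197802.
Remaining 3 whole minutes in the current block: 1800 + 2 × 1798 = 5396 frames.
Within the current minute: 58 × 30 + 3 − 2 = 1741 (labels ;00/;01 skipped at this minute). Total = 197802 + 5396 + 1741 = 204939.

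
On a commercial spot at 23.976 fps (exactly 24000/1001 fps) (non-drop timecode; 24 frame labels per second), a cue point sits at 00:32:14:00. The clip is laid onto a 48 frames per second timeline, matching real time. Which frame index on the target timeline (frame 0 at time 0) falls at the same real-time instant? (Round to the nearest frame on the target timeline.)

Source frame index: (0×3600 + 32×60 + 14) × 24 + 0 = 46416.
Real time: 46416 / (24000/1001) = 967967/500 s.
Target frame: (967967/500) × (48) = 11615604/125 ≈ 92924.832 → 92925.

frame 92925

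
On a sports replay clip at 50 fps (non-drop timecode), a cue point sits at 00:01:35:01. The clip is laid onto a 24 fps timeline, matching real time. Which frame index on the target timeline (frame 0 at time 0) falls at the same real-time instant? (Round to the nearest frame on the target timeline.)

frame 2280

Source frame index: (0×3600 + 1×60 + 35) × 50 + 1 = 4751.
Real time: 4751 / (50) = 4751/50 s.
Target frame: (4751/50) × (24) = 57012/25 ≈ 2280.480 → 2280.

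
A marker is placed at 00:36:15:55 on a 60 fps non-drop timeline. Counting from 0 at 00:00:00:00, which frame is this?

Total seconds to the label: (0 × 3600 + 36 × 60 + 15) = 2175.
Frame index = 2175 × 60 + 55 = 130555.

130555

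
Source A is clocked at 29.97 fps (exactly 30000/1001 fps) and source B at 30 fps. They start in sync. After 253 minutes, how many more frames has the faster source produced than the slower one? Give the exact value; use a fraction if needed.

253 min = 15180 s.
A emits 30000/1001 × 15180 = 41400000/91 frames; B emits 30 × 15180 = 455400.
Difference = 41400/91 frames (≈ 454.9451); B is ahead of A.

41400/91 frames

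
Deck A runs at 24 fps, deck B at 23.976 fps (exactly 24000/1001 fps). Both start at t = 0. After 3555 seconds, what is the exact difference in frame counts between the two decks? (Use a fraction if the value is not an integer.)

85320/1001 frames

A emits 24 × 3555 = 85320 frames; B emits 24000/1001 × 3555 = 85320000/1001.
Difference = 85320/1001 frames (≈ 85.2348); B is behind A.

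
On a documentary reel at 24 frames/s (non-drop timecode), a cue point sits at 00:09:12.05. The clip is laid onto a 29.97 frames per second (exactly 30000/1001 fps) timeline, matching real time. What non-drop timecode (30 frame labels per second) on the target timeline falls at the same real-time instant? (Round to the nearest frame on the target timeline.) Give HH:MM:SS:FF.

00:09:11:20

Source frame index: (0×3600 + 9×60 + 12) × 24 + 5 = 13253.
Real time: 13253 / (24) = 13253/24 s.
Target frame: (13253/24) × (30000/1001) = 16566250/1001 ≈ 16549.700 → 16550.
At 30 labels/s: frame 16550 → 00:09:11:20.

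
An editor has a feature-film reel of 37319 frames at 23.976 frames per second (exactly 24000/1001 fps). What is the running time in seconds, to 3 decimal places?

1556.513 seconds

Running time = 37319 × 1001/24000 = 37356319/24000 s ≈ 1556.513 s.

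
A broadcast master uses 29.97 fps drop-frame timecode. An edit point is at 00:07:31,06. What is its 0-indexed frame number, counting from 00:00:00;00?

13522

Complete 10-minute blocks: 0, each 17982 frames → 0.
Remaining 7 whole minutes in the current block: 1800 + 6 × 1798 = 12588 frames.
Within the current minute: 31 × 30 + 6 − 2 = 934 (labels ;00/;01 skipped at this minute). Total = 0 + 12588 + 934 = 13522.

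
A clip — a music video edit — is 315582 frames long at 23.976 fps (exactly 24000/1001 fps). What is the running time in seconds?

Running time = 315582 / (24000/1001) = 13162.39925 s.

13162.39925 seconds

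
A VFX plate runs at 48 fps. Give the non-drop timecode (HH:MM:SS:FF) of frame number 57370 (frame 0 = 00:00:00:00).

00:19:55:10

57370 ÷ 48 = 1195 full seconds, remainder 10 frames.
1195 s = 0 h 19 min 55 s.
Timecode: 00:19:55:10.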